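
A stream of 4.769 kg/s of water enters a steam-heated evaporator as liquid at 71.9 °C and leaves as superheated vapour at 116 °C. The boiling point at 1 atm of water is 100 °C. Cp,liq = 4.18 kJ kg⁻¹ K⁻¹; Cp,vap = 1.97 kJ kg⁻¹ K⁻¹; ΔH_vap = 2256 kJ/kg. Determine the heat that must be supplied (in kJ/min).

liquid 71.9→100 °C: 117.46 kJ/kg
vaporisation at 100 °C: 2256 kJ/kg
vapour 100→116 °C: 31.52 kJ/kg
Δh = 117.46 + 2256 + 31.52 = 2405 kJ/kg
Q = ṁ·Δh = 4.769 kg/s × 2405 kJ/kg = 11469 kJ/s
|Q| = 11469 kW = 688160 kJ/min

Q = 688000 kJ/min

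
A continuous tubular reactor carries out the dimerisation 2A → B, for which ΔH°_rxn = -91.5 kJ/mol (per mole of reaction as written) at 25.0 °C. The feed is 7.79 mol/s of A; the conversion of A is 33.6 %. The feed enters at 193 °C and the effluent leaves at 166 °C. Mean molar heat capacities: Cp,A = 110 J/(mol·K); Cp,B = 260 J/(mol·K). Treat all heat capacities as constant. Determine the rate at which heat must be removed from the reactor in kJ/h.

Q_out = 488000 kJ/h

Extent of reaction ξ = 0.336 × 7.79 / 2 = 1.3087 mol/s
Reaction term: ξ·ΔH°_rxn = 1.3087 × -91.5 = -119.75 kJ/s
Sensible, feed 193→25 °C: -143.96 kJ/s
Outlet flows (mol/s): A 5.1726, B 1.3087
Sensible, products 25→166 °C: 128.2 kJ/s
Q = ΔH = -135.5 kJ/s = -135.5 kW
Heat removed = 487810 kJ/h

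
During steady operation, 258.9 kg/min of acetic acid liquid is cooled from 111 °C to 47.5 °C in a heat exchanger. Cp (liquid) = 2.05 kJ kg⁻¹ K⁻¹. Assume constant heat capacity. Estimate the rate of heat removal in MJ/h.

Q_c = 2020 MJ/h

Q = ṁ·Cp·ΔT = 258.9 × 2.05 × (47.5 − 111) = -33702 kJ/min
Converting: 33702 / 60 s = 561.71 kW
Cooling duty = 2022.1 MJ/h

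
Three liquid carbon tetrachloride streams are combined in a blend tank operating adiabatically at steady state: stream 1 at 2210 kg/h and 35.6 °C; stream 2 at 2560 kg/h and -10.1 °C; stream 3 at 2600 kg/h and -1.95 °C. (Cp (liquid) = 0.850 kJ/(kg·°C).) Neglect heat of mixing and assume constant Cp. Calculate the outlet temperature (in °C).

Adiabatic, steady state ⇒ Σ ṁᵢCp,ᵢ(T_out − Tᵢ) = 0
T_out = Σ ṁᵢCp,ᵢTᵢ / Σ ṁᵢCp,ᵢ
      = 40588 / 6264.5 = 6.479 °C

T_out = 6.48 °C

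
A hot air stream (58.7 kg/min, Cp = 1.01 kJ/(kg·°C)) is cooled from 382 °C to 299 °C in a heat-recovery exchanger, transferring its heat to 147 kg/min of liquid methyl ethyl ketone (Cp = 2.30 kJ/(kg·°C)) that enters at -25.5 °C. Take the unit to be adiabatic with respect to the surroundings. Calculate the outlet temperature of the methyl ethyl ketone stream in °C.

T_c,out = -10.9 °C

Heat released by hot stream: Q = 58.7 × 1.01 × (382 − 299) = 4920.8 kJ/min
Energy balance on cold side (adiabatic exchanger): Q = ṁ_c·Cp_c·(T_c,out − T_c,in)
T_c,out = -25.5 + 4920.8/(147 × 2.30) = -10.946 °C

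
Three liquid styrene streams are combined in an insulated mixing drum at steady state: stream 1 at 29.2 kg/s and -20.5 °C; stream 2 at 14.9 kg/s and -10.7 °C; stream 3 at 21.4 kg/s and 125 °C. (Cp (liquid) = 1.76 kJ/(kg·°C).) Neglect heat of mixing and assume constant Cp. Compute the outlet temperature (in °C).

Adiabatic, steady state ⇒ Σ ṁᵢCp,ᵢ(T_out − Tᵢ) = 0
T_out = Σ ṁᵢCp,ᵢTᵢ / Σ ṁᵢCp,ᵢ
      = 3373.9 / 115.28 = 29.267 °C

T_out = 29.3 °C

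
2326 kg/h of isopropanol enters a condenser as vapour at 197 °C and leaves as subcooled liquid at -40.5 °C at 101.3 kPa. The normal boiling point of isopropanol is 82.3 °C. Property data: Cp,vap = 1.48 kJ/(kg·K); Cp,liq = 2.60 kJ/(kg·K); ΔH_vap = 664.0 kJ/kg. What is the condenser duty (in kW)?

vapour 197→82.3 °C: -169.76 kJ/kg
condensation at 82.3 °C: -664 kJ/kg
liquid 82.3→-40.5 °C: -319.28 kJ/kg
Δh = -169.76 + -664 + -319.28 = -1153 kJ/kg
Q = ṁ·Δh = 2326 kg/h × -1153 kJ/kg = -2.682e+06 kJ/h
|Q| = 744.99 kW

Q_c = 745 kW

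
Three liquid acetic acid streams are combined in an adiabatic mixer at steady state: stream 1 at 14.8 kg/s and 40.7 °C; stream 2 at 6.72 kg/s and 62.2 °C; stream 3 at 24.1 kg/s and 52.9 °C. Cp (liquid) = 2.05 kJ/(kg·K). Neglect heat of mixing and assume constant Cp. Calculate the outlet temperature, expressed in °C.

Energy balance with Q = 0: Σ ṁᵢCp,ᵢ(T_out − Tᵢ) = 0
Σ ṁᵢCp,ᵢTᵢ = 14.8×2.05×40.7 + 6.72×2.05×62.2 + 24.1×2.05×52.9 = 4705.2
Σ ṁᵢCp,ᵢ = 14.8×2.05 + 6.72×2.05 + 24.1×2.05 = 93.521
T_out = 4705.2 / 93.521 = 50.312 °C

T_out = 50.3 °C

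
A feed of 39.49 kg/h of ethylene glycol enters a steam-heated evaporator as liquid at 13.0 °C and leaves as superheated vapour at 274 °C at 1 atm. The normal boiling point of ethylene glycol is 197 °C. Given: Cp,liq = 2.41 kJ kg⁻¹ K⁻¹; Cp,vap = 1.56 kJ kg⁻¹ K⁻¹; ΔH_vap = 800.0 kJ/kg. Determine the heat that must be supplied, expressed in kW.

Q = 15.0 kW

liquid 13.0→197 °C: 443.44 kJ/kg
vaporisation at 197 °C: 800 kJ/kg
vapour 197→274 °C: 120.12 kJ/kg
Δh = 443.44 + 800 + 120.12 = 1363.6 kJ/kg
Q = ṁ·Δh = 39.49 kg/h × 1363.6 kJ/kg = 53847 kJ/h
|Q| = 14.957 kW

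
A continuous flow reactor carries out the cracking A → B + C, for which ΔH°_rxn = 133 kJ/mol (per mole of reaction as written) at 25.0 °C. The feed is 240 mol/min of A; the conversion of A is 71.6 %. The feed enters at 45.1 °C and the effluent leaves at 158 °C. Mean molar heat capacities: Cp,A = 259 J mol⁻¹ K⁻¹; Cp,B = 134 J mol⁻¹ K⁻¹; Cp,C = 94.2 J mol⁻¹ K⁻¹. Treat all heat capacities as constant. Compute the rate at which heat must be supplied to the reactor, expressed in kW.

Extent of reaction ξ = 0.716 × 240 = 171.84 mol/min
Reaction term: ξ·ΔH°_rxn = 171.84 × 133 = 22855 kJ/min
Sensible, feed 45.1→25 °C: -1249.4 kJ/min
Outlet flows (mol/min): A 68.16, B 171.84, C 171.84
Sensible, products 25→158 °C: 7563.4 kJ/min
Q = ΔH = 29169 kJ/min = 486.14 kW
Heat supplied = 486.14 kW

Q_in = 486 kW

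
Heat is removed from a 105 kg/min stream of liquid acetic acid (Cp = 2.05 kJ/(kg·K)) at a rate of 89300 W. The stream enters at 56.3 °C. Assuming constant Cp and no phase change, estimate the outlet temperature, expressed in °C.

T_out = 31.4 °C

Q = 89300 W = 5358 kJ/min
ΔT = Q/(ṁ·Cp) = 5358/(105×2.05) = 24.892 K
T_out = 56.3 − 24.892 = 31.408 °C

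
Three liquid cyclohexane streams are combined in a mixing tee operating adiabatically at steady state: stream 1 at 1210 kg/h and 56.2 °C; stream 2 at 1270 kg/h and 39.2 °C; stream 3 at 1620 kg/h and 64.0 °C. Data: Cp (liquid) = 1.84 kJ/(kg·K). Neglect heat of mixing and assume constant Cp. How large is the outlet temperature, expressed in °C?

T_out = 54.0 °C

Energy balance with Q = 0: Σ ṁᵢCp,ᵢ(T_out − Tᵢ) = 0
Σ ṁᵢCp,ᵢTᵢ = 1210×1.84×56.2 + 1270×1.84×39.2 + 1620×1.84×64.0 = 407500
Σ ṁᵢCp,ᵢ = 1210×1.84 + 1270×1.84 + 1620×1.84 = 7544
T_out = 407500 / 7544 = 54.016 °C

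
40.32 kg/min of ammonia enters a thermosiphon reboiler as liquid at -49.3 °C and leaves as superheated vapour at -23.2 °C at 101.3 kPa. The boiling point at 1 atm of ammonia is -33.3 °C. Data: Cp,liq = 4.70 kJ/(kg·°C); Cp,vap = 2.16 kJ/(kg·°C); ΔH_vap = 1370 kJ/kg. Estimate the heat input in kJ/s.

liquid -49.3→-33.3 °C: 75.2 kJ/kg
vaporisation at -33.3 °C: 1370 kJ/kg
vapour -33.3→-23.2 °C: 21.816 kJ/kg
Δh = 75.2 + 1370 + 21.816 = 1467 kJ/kg
Q = ṁ·Δh = 40.32 kg/min × 1467 kJ/kg = 59150 kJ/min
|Q| = 985.83 kW

Q = 986 kJ/s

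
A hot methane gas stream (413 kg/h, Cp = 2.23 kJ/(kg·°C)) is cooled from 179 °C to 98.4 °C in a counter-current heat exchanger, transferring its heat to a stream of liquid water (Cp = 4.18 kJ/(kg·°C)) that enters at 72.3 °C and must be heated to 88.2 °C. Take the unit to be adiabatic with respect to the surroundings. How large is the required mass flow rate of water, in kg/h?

ṁ_c = 1120 kg/h

Heat released by hot stream: Q = 413 × 2.23 × (179 − 98.4) = 74232 kJ/h
Energy balance on cold side (adiabatic exchanger): Q = ṁ_c·Cp_c·(T_c,out − T_c,in)
ṁ_c = 74232 / [4.18 × (88.2 − 72.3)] = 1116.9 kg/h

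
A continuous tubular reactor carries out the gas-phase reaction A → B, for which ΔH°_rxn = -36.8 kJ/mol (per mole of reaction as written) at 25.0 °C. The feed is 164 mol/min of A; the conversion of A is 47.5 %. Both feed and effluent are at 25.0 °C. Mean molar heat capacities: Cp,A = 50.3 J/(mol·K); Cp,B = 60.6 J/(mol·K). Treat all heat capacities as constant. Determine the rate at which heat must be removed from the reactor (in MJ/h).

Q_out = 172 MJ/h

Extent of reaction ξ = 0.475 × 164 = 77.9 mol/min
Reaction term: ξ·ΔH°_rxn = 77.9 × -36.8 = -2866.7 kJ/min
Q = ΔH = -2866.7 kJ/min = -47.779 kW
Heat removed = 172 MJ/h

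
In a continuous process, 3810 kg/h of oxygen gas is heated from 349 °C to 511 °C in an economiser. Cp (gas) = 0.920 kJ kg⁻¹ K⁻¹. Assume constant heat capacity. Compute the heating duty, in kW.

Q = ṁ·Cp·ΔT = 3810 × 0.920 × (511 − 349) = 567840 kJ/h
Converting: 567840 / 3600 s = 157.73 kW

Q = 158 kW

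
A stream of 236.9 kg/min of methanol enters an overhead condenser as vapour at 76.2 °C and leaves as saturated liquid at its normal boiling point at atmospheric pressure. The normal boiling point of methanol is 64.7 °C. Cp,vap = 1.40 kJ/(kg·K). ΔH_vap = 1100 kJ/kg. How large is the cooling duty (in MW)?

vapour 76.2→64.7 °C: -16.1 kJ/kg
condensation at 64.7 °C: -1100 kJ/kg
Δh = -16.1 + -1100 = -1116.1 kJ/kg
Q = ṁ·Δh = 236.9 kg/min × -1116.1 kJ/kg = -264400 kJ/min
|Q| = 4406.7 kW = 4.4067 MW

Q_c = 4.41 MW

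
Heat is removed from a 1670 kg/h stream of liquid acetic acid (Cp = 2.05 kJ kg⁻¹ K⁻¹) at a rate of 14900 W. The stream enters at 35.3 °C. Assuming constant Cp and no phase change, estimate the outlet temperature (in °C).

Q = 14900 W = 53640 kJ/h
ΔT = Q/(ṁ·Cp) = 53640/(1670×2.05) = 15.668 K
T_out = 35.3 − 15.668 = 19.632 °C

T_out = 19.6 °C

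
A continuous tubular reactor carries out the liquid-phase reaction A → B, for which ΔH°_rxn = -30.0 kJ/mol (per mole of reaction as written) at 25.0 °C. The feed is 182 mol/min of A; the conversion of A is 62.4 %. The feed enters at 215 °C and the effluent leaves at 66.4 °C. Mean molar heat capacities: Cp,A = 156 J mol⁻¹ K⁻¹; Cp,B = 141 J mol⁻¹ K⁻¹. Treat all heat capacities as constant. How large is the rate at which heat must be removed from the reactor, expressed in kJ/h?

Extent of reaction ξ = 0.624 × 182 = 113.57 mol/min
Reaction term: ξ·ΔH°_rxn = 113.57 × -30.0 = -3407 kJ/min
Sensible, feed 215→25 °C: -5394.5 kJ/min
Outlet flows (mol/min): A 68.432, B 113.57
Sensible, products 25→66.4 °C: 1104.9 kJ/min
Q = ΔH = -7696.6 kJ/min = -128.28 kW
Heat removed = 461800 kJ/h

Q_out = 462000 kJ/h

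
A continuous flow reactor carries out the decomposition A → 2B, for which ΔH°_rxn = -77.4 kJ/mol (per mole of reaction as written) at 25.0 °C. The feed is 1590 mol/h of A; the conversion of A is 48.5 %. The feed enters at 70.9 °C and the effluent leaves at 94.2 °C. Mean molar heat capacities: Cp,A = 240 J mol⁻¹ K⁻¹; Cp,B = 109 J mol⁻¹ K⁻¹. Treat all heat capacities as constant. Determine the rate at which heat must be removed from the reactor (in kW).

Extent of reaction ξ = 0.485 × 1590 = 771.15 mol/h
Reaction term: ξ·ΔH°_rxn = 771.15 × -77.4 = -59687 kJ/h
Sensible, feed 70.9→25 °C: -17515 kJ/h
Outlet flows (mol/h): A 818.85, B 1542.3
Sensible, products 25→94.2 °C: 25233 kJ/h
Q = ΔH = -51970 kJ/h = -14.436 kW
Heat removed = 14.436 kW

Q_out = 14.4 kW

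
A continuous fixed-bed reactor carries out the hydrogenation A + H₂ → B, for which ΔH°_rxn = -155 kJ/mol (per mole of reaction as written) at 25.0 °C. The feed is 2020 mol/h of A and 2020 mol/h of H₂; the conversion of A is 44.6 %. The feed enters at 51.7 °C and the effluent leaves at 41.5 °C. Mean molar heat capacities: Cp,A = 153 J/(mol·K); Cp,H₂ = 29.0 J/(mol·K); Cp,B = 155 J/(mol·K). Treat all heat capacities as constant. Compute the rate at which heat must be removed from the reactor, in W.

Extent of reaction ξ = 0.446 × 2020 = 900.92 mol/h
Reaction term: ξ·ΔH°_rxn = 900.92 × -155 = -139640 kJ/h
Sensible, feed 51.7→25 °C: -9816 kJ/h
Outlet flows (mol/h): A 1119.1, H₂ 1119.1, B 900.92
Sensible, products 25→41.5 °C: 5664.7 kJ/h
Q = ΔH = -143790 kJ/h = -39.943 kW
Heat removed = 39943 W

Q_out = 39900 W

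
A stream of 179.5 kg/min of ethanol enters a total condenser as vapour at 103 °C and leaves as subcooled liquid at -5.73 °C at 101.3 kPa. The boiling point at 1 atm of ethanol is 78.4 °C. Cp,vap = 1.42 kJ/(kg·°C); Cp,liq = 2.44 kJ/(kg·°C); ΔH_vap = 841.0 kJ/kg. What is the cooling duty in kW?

vapour 103→78.4 °C: -34.932 kJ/kg
condensation at 78.4 °C: -841 kJ/kg
liquid 78.4→-5.73 °C: -205.28 kJ/kg
Δh = -34.932 + -841 + -205.28 = -1081.2 kJ/kg
Q = ṁ·Δh = 179.5 kg/min × -1081.2 kJ/kg = -194080 kJ/min
|Q| = 3234.6 kW

Q_c = 3230 kW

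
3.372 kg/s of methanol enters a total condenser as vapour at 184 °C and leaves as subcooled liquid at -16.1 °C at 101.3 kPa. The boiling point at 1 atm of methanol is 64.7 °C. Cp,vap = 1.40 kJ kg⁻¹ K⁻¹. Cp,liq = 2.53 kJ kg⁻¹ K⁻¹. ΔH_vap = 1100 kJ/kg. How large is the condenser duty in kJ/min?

Q_c = 298000 kJ/min

vapour 184→64.7 °C: -167.02 kJ/kg
condensation at 64.7 °C: -1100 kJ/kg
liquid 64.7→-16.1 °C: -204.42 kJ/kg
Δh = -167.02 + -1100 + -204.42 = -1471.4 kJ/kg
Q = ṁ·Δh = 3.372 kg/s × -1471.4 kJ/kg = -4961.7 kJ/s
|Q| = 4961.7 kW = 297700 kJ/min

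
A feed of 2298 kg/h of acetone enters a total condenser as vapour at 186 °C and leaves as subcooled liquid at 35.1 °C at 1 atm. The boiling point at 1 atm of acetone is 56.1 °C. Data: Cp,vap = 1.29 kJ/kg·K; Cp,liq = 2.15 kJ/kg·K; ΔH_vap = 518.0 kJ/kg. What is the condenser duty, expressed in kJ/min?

Q_c = 28000 kJ/min

vapour 186→56.1 °C: -167.57 kJ/kg
condensation at 56.1 °C: -518 kJ/kg
liquid 56.1→35.1 °C: -45.15 kJ/kg
Δh = -167.57 + -518 + -45.15 = -730.72 kJ/kg
Q = ṁ·Δh = 2298 kg/h × -730.72 kJ/kg = -1.6792e+06 kJ/h
|Q| = 466.44 kW = 27987 kJ/min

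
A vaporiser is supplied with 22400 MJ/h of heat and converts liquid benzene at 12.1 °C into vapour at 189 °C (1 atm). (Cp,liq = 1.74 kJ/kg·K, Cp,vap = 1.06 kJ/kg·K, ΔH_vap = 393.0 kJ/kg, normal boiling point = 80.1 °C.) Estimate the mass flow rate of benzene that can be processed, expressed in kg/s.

ṁ = 9.93 kg/s

Δh = 1.74×(80.1−12.1) + 393.0 + 1.06×(189−80.1) = 626.75 kJ/kg
Q = 22400 MJ/h = 6222.2 kJ/s = 6222.2 kJ/s
ṁ = Q/Δh = 6222.2 / 626.75 = 9.9277 kg/s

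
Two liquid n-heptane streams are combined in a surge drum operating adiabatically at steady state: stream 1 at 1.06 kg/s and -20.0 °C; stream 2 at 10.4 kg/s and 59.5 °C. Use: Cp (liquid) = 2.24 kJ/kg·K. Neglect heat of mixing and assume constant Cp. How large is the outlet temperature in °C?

Energy balance with Q = 0: Σ ṁᵢCp,ᵢ(T_out − Tᵢ) = 0
T_out = Σ ṁᵢCp,ᵢTᵢ / Σ ṁᵢCp,ᵢ
      = 1338.6 / 25.67 = 52.147 °C

T_out = 52.1 °C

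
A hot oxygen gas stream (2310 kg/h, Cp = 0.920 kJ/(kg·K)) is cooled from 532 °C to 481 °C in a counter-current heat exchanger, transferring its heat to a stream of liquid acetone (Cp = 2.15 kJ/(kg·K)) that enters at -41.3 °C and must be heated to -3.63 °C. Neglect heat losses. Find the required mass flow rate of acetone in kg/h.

Heat released by hot stream: Q = 2310 × 0.920 × (532 − 481) = 108390 kJ/h
Energy balance on cold side (adiabatic exchanger): Q = ṁ_c·Cp_c·(T_c,out − T_c,in)
ṁ_c = 108390 / [2.15 × (-3.63 − -41.3)] = 1338.2 kg/h

ṁ_c = 1340 kg/h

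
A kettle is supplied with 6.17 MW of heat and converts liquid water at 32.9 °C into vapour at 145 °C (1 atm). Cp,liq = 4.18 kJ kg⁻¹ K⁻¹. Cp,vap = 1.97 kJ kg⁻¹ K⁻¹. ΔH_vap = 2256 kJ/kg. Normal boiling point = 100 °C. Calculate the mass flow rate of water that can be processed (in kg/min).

ṁ = 141 kg/min

Δh = 4.18×(100−32.9) + 2256 + 1.97×(145−100) = 2625.1 kJ/kg
Q = 6.17 MW = 6170 kJ/s = 370200 kJ/min
ṁ = Q/Δh = 370200 / 2625.1 = 141.02 kg/min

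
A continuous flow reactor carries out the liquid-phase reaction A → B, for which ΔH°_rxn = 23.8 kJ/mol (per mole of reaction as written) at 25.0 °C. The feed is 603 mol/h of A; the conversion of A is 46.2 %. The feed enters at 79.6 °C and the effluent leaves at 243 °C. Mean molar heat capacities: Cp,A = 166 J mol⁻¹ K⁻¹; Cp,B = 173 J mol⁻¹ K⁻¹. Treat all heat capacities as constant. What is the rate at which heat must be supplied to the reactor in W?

Extent of reaction ξ = 0.462 × 603 = 278.59 mol/h
Reaction term: ξ·ΔH°_rxn = 278.59 × 23.8 = 6630.3 kJ/h
Sensible, feed 79.6→25 °C: -5465.4 kJ/h
Outlet flows (mol/h): A 324.41, B 278.59
Sensible, products 25→243 °C: 22246 kJ/h
Q = ΔH = 23411 kJ/h = 6.5032 kW
Heat supplied = 6503.2 W

Q_in = 6500 W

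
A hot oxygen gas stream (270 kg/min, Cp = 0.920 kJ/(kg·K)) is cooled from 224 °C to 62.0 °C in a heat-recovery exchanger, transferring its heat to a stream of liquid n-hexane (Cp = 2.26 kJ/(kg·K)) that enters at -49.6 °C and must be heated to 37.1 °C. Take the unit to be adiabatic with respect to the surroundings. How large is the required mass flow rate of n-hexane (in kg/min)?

Heat released by hot stream: Q = 270 × 0.920 × (224 − 62.0) = 40241 kJ/min
Energy balance on cold side (adiabatic exchanger): Q = ṁ_c·Cp_c·(T_c,out − T_c,in)
ṁ_c = 40241 / [2.26 × (37.1 − -49.6)] = 205.37 kg/min

ṁ_c = 205 kg/min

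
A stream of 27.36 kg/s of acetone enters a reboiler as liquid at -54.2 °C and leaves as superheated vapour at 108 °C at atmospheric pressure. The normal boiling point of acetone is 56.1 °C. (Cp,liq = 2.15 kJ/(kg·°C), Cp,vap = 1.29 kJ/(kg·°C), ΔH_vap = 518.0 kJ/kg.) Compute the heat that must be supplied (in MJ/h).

Q = 81000 MJ/h

liquid -54.2→56.1 °C: 237.15 kJ/kg
vaporisation at 56.1 °C: 518 kJ/kg
vapour 56.1→108 °C: 66.951 kJ/kg
Δh = 237.15 + 518 + 66.951 = 822.1 kJ/kg
Q = ṁ·Δh = 27.36 kg/s × 822.1 kJ/kg = 22493 kJ/s
|Q| = 22493 kW = 80973 MJ/h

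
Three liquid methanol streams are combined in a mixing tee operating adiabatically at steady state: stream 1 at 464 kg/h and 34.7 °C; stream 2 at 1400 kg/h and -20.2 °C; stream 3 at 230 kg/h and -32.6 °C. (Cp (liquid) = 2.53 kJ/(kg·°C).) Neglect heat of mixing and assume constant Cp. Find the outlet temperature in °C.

Energy balance with Q = 0: Σ ṁᵢCp,ᵢ(T_out − Tᵢ) = 0
T_out = Σ ṁᵢCp,ᵢTᵢ / Σ ṁᵢCp,ᵢ
      = -49783 / 5297.8 = -9.3969 °C

T_out = -9.40 °C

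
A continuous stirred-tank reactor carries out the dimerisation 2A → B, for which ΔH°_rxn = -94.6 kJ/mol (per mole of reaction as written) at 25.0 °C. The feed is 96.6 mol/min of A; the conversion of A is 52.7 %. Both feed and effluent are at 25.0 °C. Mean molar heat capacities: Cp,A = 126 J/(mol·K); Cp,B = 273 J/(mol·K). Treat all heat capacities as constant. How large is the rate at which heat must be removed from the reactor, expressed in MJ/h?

Q_out = 144 MJ/h

Extent of reaction ξ = 0.527 × 96.6 / 2 = 25.454 mol/min
Reaction term: ξ·ΔH°_rxn = 25.454 × -94.6 = -2408 kJ/min
Q = ΔH = -2408 kJ/min = -40.133 kW
Heat removed = 144.48 MJ/h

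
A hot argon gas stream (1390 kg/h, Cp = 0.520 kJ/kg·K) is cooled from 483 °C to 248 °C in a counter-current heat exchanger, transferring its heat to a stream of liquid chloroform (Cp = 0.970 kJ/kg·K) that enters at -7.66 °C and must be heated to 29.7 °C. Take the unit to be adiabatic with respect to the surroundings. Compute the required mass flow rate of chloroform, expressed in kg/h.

ṁ_c = 4690 kg/h

Heat released by hot stream: Q = 1390 × 0.520 × (483 − 248) = 169860 kJ/h
Energy balance on cold side (adiabatic exchanger): Q = ṁ_c·Cp_c·(T_c,out − T_c,in)
ṁ_c = 169860 / [0.970 × (29.7 − -7.66)] = 4687.1 kg/h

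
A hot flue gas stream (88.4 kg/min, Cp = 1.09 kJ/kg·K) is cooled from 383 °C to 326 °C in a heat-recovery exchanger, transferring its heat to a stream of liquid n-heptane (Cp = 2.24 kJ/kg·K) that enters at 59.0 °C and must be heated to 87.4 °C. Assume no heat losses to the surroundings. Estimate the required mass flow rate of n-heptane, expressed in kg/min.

ṁ_c = 86.3 kg/min

Heat released by hot stream: Q = 88.4 × 1.09 × (383 − 326) = 5492.3 kJ/min
Energy balance on cold side (adiabatic exchanger): Q = ṁ_c·Cp_c·(T_c,out − T_c,in)
ṁ_c = 5492.3 / [2.24 × (87.4 − 59.0)] = 86.335 kg/min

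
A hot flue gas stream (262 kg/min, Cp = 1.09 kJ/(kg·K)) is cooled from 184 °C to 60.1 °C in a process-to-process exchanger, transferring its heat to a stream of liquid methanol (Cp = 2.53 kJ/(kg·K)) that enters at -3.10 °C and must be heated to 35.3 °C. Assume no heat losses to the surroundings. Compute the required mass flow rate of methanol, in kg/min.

ṁ_c = 364 kg/min

Heat released by hot stream: Q = 262 × 1.09 × (184 − 60.1) = 35383 kJ/min
Energy balance on cold side (adiabatic exchanger): Q = ṁ_c·Cp_c·(T_c,out − T_c,in)
ṁ_c = 35383 / [2.53 × (35.3 − -3.10)] = 364.21 kg/min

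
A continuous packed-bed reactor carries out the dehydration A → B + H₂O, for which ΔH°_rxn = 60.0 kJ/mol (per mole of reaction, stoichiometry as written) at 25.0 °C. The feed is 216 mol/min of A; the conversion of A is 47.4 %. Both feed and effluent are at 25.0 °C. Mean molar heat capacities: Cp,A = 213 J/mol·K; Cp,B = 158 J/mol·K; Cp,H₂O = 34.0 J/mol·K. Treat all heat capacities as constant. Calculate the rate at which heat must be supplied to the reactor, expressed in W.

Extent of reaction ξ = 0.474 × 216 = 102.38 mol/min
Reaction term: ξ·ΔH°_rxn = 102.38 × 60.0 = 6143 kJ/min
Q = ΔH = 6143 kJ/min = 102.38 kW
Heat supplied = 102380 W

Q_in = 102000 W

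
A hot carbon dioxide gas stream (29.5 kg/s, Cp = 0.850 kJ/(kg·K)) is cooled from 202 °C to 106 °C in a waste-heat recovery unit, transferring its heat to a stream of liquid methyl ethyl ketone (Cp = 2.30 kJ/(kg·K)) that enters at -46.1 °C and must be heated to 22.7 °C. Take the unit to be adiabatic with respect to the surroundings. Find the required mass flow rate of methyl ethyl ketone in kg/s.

Heat released by hot stream: Q = 29.5 × 0.850 × (202 − 106) = 2407.2 kJ/s
Energy balance on cold side (adiabatic exchanger): Q = ṁ_c·Cp_c·(T_c,out − T_c,in)
ṁ_c = 2407.2 / [2.30 × (22.7 − -46.1)] = 15.212 kg/s

ṁ_c = 15.2 kg/s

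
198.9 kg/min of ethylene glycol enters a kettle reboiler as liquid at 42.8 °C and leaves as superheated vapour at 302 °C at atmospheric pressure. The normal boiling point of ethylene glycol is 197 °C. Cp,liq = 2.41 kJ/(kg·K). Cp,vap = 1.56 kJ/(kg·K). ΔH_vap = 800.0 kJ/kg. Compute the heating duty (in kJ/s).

Q = 4430 kJ/s

liquid 42.8→197 °C: 371.62 kJ/kg
vaporisation at 197 °C: 800 kJ/kg
vapour 197→302 °C: 163.8 kJ/kg
Δh = 371.62 + 800 + 163.8 = 1335.4 kJ/kg
Q = ṁ·Δh = 198.9 kg/min × 1335.4 kJ/kg = 265620 kJ/min
|Q| = 4426.9 kW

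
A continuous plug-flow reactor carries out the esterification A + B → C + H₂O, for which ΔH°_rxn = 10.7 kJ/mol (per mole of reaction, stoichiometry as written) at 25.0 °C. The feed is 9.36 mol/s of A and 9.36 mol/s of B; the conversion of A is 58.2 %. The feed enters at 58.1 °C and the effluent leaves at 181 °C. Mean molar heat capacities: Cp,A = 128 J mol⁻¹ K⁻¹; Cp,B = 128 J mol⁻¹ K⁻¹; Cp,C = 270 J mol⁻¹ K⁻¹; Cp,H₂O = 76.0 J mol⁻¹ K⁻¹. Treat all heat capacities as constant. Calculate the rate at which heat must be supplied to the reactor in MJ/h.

Q_in = 1550 MJ/h

Extent of reaction ξ = 0.582 × 9.36 = 5.4475 mol/s
Reaction term: ξ·ΔH°_rxn = 5.4475 × 10.7 = 58.288 kJ/s
Sensible, feed 58.1→25 °C: -79.313 kJ/s
Outlet flows (mol/s): A 3.9125, B 3.9125, C 5.4475, H₂O 5.4475
Sensible, products 25→181 °C: 450.28 kJ/s
Q = ΔH = 429.26 kJ/s = 429.26 kW
Heat supplied = 1545.3 MJ/h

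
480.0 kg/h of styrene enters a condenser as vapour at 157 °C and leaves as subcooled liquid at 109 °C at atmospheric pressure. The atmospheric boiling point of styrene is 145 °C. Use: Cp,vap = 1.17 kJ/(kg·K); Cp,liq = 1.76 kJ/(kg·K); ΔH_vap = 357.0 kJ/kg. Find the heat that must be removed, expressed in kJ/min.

vapour 157→145 °C: -14.04 kJ/kg
condensation at 145 °C: -357 kJ/kg
liquid 145→109 °C: -63.36 kJ/kg
Δh = -14.04 + -357 + -63.36 = -434.4 kJ/kg
Q = ṁ·Δh = 480.0 kg/h × -434.4 kJ/kg = -208510 kJ/h
|Q| = 57.92 kW = 3475.2 kJ/min

Q_c = 3480 kJ/min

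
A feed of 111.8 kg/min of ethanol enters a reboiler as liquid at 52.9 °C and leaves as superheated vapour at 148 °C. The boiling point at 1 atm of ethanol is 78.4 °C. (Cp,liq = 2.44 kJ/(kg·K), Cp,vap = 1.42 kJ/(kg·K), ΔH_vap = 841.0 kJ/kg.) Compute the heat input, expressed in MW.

Q = 1.87 MW

liquid 52.9→78.4 °C: 62.22 kJ/kg
vaporisation at 78.4 °C: 841 kJ/kg
vapour 78.4→148 °C: 98.832 kJ/kg
Δh = 62.22 + 841 + 98.832 = 1002.1 kJ/kg
Q = ṁ·Δh = 111.8 kg/min × 1002.1 kJ/kg = 112030 kJ/min
|Q| = 1867.2 kW = 1.8672 MW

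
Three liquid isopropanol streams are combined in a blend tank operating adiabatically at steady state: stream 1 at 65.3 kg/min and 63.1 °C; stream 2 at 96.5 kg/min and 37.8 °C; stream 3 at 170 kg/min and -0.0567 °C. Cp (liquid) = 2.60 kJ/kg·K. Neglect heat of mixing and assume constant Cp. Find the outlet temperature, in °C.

T_out = 23.4 °C

No heat crosses the boundary, so H_out = H_in.
Σ ṁᵢCp,ᵢTᵢ = 65.3×2.60×63.1 + 96.5×2.60×37.8 + 170×2.60×-0.0567 = 20172
Σ ṁᵢCp,ᵢ = 65.3×2.60 + 96.5×2.60 + 170×2.60 = 862.68
T_out = 20172 / 862.68 = 23.383 °C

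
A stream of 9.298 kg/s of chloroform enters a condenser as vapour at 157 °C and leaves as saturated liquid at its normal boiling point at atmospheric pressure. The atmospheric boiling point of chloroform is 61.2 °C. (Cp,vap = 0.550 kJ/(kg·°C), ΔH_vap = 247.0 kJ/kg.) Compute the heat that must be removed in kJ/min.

vapour 157→61.2 °C: -52.69 kJ/kg
condensation at 61.2 °C: -247 kJ/kg
Δh = -52.69 + -247 = -299.69 kJ/kg
Q = ṁ·Δh = 9.298 kg/s × -299.69 kJ/kg = -2786.5 kJ/s
|Q| = 2786.5 kW = 167190 kJ/min

Q_c = 167000 kJ/min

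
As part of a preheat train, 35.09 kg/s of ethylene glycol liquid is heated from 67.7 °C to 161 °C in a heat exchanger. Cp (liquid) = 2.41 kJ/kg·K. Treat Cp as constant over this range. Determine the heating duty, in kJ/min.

Q = ṁ·Cp·ΔT = 35.09 × 2.41 × (161 − 67.7) = 7890.1 kJ/s
Heating duty = 473410 kJ/min

Q = 473000 kJ/min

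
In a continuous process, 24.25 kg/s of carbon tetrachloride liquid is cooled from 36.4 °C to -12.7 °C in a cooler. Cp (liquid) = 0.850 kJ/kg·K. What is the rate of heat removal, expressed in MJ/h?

Q = ṁ·Cp·ΔT = 24.25 × 0.850 × (-12.7 − 36.4) = -1012.1 kJ/s
Cooling duty = 3643.5 MJ/h

Q_c = 3640 MJ/h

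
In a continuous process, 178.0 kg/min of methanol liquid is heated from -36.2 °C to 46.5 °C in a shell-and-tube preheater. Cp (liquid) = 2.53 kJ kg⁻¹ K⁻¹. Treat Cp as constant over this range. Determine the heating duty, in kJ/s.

Q = ṁ·Cp·ΔT = 178.0 × 2.53 × (46.5 − -36.2) = 37243 kJ/min
Converting: 37243 / 60 s = 620.72 kW

Q = 621 kJ/s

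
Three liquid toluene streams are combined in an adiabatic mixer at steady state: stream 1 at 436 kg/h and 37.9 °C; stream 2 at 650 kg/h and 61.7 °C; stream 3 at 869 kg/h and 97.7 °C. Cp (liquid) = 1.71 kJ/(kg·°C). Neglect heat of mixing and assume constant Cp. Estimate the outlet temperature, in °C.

T_out = 72.4 °C

No heat crosses the boundary, so H_out = H_in.
Σ ṁᵢCp,ᵢTᵢ = 436×1.71×37.9 + 650×1.71×61.7 + 869×1.71×97.7 = 242020
Σ ṁᵢCp,ᵢ = 436×1.71 + 650×1.71 + 869×1.71 = 3343.1
T_out = 242020 / 3343.1 = 72.394 °C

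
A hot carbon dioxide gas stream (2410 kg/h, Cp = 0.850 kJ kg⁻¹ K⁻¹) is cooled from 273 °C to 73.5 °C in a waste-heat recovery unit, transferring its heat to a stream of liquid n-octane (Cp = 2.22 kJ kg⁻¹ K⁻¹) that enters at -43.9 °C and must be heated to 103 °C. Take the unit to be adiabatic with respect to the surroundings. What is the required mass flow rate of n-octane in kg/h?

Heat released by hot stream: Q = 2410 × 0.850 × (273 − 73.5) = 408680 kJ/h
Energy balance on cold side (adiabatic exchanger): Q = ṁ_c·Cp_c·(T_c,out − T_c,in)
ṁ_c = 408680 / [2.22 × (103 − -43.9)] = 1253.2 kg/h

ṁ_c = 1250 kg/h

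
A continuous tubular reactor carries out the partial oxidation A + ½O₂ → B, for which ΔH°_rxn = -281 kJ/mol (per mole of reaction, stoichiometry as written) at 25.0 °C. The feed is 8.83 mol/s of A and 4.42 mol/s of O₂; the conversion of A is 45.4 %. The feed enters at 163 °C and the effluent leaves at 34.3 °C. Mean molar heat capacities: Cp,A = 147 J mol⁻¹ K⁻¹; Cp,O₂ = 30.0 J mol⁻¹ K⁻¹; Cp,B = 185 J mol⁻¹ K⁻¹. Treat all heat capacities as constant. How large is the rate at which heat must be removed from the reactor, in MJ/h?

Extent of reaction ξ = 0.454 × 8.83 = 4.0088 mol/s
Reaction term: ξ·ΔH°_rxn = 4.0088 × -281 = -1126.5 kJ/s
Sensible, feed 163→25 °C: -197.42 kJ/s
Outlet flows (mol/s): A 4.8212, O₂ 2.4156, B 4.0088
Sensible, products 25→34.3 °C: 14.162 kJ/s
Q = ΔH = -1309.7 kJ/s = -1309.7 kW
Heat removed = 4715.1 MJ/h

Q_out = 4720 MJ/h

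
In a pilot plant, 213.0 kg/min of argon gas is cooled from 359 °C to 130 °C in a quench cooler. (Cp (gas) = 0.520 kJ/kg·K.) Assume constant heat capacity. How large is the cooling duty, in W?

Q_c = 423000 W

Q = ṁ·Cp·ΔT = 213.0 × 0.520 × (130 − 359) = -25364 kJ/min
Converting: 25364 / 60 s = 422.73 kW
Cooling duty = 422730 W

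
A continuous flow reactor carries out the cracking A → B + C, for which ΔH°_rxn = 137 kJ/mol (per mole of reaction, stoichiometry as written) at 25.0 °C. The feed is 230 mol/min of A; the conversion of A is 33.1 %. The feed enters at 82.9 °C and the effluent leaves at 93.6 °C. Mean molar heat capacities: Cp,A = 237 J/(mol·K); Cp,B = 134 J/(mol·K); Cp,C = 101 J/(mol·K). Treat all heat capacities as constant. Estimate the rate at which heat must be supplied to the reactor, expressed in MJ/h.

Q_in = 660 MJ/h

Extent of reaction ξ = 0.331 × 230 = 76.13 mol/min
Reaction term: ξ·ΔH°_rxn = 76.13 × 137 = 10430 kJ/min
Sensible, feed 82.9→25 °C: -3156.1 kJ/min
Outlet flows (mol/min): A 153.87, B 76.13, C 76.13
Sensible, products 25→93.6 °C: 3728.9 kJ/min
Q = ΔH = 11003 kJ/min = 183.38 kW
Heat supplied = 660.16 MJ/h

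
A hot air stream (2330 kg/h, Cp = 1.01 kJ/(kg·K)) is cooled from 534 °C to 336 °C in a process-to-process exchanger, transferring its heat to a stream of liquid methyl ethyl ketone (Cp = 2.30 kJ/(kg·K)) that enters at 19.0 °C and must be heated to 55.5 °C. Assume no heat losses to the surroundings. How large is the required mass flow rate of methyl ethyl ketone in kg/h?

Heat released by hot stream: Q = 2330 × 1.01 × (534 − 336) = 465950 kJ/h
Energy balance on cold side (adiabatic exchanger): Q = ṁ_c·Cp_c·(T_c,out − T_c,in)
ṁ_c = 465950 / [2.30 × (55.5 − 19.0)] = 5550.4 kg/h

ṁ_c = 5550 kg/h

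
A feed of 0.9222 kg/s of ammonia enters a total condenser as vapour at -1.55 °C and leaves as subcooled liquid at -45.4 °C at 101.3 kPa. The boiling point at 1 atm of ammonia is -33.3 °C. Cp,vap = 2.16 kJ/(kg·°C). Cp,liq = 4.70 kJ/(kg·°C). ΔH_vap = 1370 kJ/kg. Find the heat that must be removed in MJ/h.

vapour -1.55→-33.3 °C: -68.58 kJ/kg
condensation at -33.3 °C: -1370 kJ/kg
liquid -33.3→-45.4 °C: -56.87 kJ/kg
Δh = -68.58 + -1370 + -56.87 = -1495.5 kJ/kg
Q = ṁ·Δh = 0.9222 kg/s × -1495.5 kJ/kg = -1379.1 kJ/s
|Q| = 1379.1 kW = 4964.8 MJ/h

Q_c = 4960 MJ/h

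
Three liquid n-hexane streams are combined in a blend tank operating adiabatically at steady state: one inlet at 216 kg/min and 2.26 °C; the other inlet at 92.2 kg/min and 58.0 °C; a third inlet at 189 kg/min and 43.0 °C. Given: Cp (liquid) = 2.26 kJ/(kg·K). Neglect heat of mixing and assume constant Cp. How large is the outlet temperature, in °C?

T_out = 28.1 °C

Energy balance with Q = 0: Σ ṁᵢCp,ᵢ(T_out − Tᵢ) = 0
T_out = Σ ṁᵢCp,ᵢTᵢ / Σ ṁᵢCp,ᵢ
      = 31556 / 1123.7 = 28.083 °C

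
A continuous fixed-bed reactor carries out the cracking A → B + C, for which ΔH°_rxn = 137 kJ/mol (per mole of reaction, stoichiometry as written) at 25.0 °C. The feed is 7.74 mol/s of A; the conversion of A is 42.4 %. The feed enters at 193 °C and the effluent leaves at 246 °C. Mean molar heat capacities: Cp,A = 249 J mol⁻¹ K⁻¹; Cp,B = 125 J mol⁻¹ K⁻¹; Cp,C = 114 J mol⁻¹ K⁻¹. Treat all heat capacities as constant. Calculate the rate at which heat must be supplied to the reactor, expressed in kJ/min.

Q_in = 32700 kJ/min

Extent of reaction ξ = 0.424 × 7.74 = 3.2818 mol/s
Reaction term: ξ·ΔH°_rxn = 3.2818 × 137 = 449.6 kJ/s
Sensible, feed 193→25 °C: -323.78 kJ/s
Outlet flows (mol/s): A 4.4582, B 3.2818, C 3.2818
Sensible, products 25→246 °C: 418.67 kJ/s
Q = ΔH = 544.49 kJ/s = 544.49 kW
Heat supplied = 32670 kJ/min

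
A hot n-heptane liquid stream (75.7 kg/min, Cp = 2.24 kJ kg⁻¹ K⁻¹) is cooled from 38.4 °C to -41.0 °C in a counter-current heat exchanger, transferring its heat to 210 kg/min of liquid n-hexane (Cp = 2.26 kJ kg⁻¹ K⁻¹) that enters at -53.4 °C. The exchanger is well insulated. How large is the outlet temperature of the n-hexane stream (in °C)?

T_c,out = -25.0 °C

Heat released by hot stream: Q = 75.7 × 2.24 × (38.4 − -41.0) = 13464 kJ/min
Energy balance on cold side (adiabatic exchanger): Q = ṁ_c·Cp_c·(T_c,out − T_c,in)
T_c,out = -53.4 + 13464/(210 × 2.26) = -25.031 °C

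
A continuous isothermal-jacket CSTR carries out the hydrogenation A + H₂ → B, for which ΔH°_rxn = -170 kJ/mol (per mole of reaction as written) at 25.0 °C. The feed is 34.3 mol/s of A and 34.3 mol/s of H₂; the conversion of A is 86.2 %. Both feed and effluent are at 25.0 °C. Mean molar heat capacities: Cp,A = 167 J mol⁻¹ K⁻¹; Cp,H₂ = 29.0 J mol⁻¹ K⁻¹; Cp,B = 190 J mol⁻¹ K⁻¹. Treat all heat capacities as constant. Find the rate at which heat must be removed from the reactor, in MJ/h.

Q_out = 18100 MJ/h

Extent of reaction ξ = 0.862 × 34.3 = 29.567 mol/s
Reaction term: ξ·ΔH°_rxn = 29.567 × -170 = -5026.3 kJ/s
Q = ΔH = -5026.3 kJ/s = -5026.3 kW
Heat removed = 18095 MJ/h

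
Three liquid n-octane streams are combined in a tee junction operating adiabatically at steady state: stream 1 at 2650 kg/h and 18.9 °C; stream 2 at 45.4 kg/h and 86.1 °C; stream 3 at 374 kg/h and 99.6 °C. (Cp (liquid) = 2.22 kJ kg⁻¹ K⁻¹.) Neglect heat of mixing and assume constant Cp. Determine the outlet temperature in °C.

Adiabatic, steady state ⇒ Σ ṁᵢCp,ᵢ(T_out − Tᵢ) = 0
Σ ṁᵢCp,ᵢTᵢ = 2650×2.22×18.9 + 45.4×2.22×86.1 + 374×2.22×99.6 = 202560
Σ ṁᵢCp,ᵢ = 2650×2.22 + 45.4×2.22 + 374×2.22 = 6814.1
T_out = 202560 / 6814.1 = 29.727 °C

T_out = 29.7 °C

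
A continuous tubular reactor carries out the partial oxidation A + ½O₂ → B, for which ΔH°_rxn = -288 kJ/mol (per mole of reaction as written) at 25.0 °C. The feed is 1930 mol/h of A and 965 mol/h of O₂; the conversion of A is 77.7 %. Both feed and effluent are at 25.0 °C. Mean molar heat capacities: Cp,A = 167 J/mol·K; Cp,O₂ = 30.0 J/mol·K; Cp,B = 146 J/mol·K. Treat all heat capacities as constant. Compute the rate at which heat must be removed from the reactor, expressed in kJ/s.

Extent of reaction ξ = 0.777 × 1930 = 1499.6 mol/h
Reaction term: ξ·ΔH°_rxn = 1499.6 × -288 = -431890 kJ/h
Q = ΔH = -431890 kJ/h = -119.97 kW
Heat removed = 119.97 kJ/s

Q_out = 120 kJ/s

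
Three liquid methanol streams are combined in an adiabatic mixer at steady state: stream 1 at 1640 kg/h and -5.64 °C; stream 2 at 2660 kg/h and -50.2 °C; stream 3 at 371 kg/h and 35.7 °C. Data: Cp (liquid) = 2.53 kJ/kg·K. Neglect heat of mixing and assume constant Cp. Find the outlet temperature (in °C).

Energy balance with Q = 0: Σ ṁᵢCp,ᵢ(T_out − Tᵢ) = 0
T_out = Σ ṁᵢCp,ᵢTᵢ / Σ ṁᵢCp,ᵢ
      = -327730 / 11818 = -27.732 °C

T_out = -27.7 °C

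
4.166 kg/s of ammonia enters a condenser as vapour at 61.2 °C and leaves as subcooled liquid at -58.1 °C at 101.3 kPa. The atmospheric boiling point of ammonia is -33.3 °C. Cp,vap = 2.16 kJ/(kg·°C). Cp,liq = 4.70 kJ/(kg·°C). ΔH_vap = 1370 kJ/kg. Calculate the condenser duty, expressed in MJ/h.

vapour 61.2→-33.3 °C: -204.12 kJ/kg
condensation at -33.3 °C: -1370 kJ/kg
liquid -33.3→-58.1 °C: -116.56 kJ/kg
Δh = -204.12 + -1370 + -116.56 = -1690.7 kJ/kg
Q = ṁ·Δh = 4.166 kg/s × -1690.7 kJ/kg = -7043.4 kJ/s
|Q| = 7043.4 kW = 25356 MJ/h

Q_c = 25400 MJ/h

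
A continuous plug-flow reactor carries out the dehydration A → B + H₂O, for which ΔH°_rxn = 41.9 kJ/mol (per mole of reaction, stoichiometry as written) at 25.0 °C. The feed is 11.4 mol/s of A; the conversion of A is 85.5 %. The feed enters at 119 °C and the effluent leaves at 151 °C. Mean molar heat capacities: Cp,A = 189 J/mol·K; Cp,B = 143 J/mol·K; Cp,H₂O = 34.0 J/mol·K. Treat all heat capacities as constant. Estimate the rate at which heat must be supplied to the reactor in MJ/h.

Extent of reaction ξ = 0.855 × 11.4 = 9.747 mol/s
Reaction term: ξ·ΔH°_rxn = 9.747 × 41.9 = 408.4 kJ/s
Sensible, feed 119→25 °C: -202.53 kJ/s
Outlet flows (mol/s): A 1.653, B 9.747, H₂O 9.747
Sensible, products 25→151 °C: 256.74 kJ/s
Q = ΔH = 462.61 kJ/s = 462.61 kW
Heat supplied = 1665.4 MJ/h

Q_in = 1670 MJ/h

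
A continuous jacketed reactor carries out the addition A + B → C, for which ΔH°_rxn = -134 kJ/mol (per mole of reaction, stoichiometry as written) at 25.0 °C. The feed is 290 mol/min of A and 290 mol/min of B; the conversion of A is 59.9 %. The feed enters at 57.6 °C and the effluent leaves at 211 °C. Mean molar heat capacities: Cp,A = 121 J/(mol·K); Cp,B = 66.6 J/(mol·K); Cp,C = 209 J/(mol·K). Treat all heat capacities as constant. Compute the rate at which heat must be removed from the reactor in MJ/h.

Extent of reaction ξ = 0.599 × 290 = 173.71 mol/min
Reaction term: ξ·ΔH°_rxn = 173.71 × -134 = -23277 kJ/min
Sensible, feed 57.6→25 °C: -1773.6 kJ/min
Outlet flows (mol/min): A 116.29, B 116.29, C 173.71
Sensible, products 25→211 °C: 10811 kJ/min
Q = ΔH = -14240 kJ/min = -237.34 kW
Heat removed = 854.41 MJ/h

Q_out = 854 MJ/h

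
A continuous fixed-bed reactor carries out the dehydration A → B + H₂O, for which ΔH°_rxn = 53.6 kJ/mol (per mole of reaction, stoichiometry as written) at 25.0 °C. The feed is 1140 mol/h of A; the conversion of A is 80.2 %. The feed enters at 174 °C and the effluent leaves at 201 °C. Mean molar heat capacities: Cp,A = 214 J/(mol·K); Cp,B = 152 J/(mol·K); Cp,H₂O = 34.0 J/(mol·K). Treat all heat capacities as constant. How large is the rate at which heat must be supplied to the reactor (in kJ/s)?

Extent of reaction ξ = 0.802 × 1140 = 914.28 mol/h
Reaction term: ξ·ΔH°_rxn = 914.28 × 53.6 = 49005 kJ/h
Sensible, feed 174→25 °C: -36350 kJ/h
Outlet flows (mol/h): A 225.72, B 914.28, H₂O 914.28
Sensible, products 25→201 °C: 38431 kJ/h
Q = ΔH = 51087 kJ/h = 14.191 kW
Heat supplied = 14.191 kJ/s

Q_in = 14.2 kJ/s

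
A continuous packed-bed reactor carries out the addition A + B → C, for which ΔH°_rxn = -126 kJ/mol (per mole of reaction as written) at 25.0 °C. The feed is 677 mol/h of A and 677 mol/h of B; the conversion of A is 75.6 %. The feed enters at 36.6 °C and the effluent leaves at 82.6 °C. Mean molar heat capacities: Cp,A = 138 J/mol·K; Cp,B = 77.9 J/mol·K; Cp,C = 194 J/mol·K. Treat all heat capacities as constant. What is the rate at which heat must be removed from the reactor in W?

Extent of reaction ξ = 0.756 × 677 = 511.81 mol/h
Reaction term: ξ·ΔH°_rxn = 511.81 × -126 = -64488 kJ/h
Sensible, feed 36.6→25 °C: -1695.5 kJ/h
Outlet flows (mol/h): A 165.19, B 165.19, C 511.81
Sensible, products 25→82.6 °C: 7773.4 kJ/h
Q = ΔH = -58410 kJ/h = -16.225 kW
Heat removed = 16225 W

Q_out = 16200 W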